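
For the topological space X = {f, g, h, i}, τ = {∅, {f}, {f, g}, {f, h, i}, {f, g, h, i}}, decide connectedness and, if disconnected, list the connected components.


(X, τ) is connected.

Find clopen sets (U ∈ τ with X ∖ U ∈ τ):
  U = ∅, X ∖ U = {f, g, h, i} — both open, so U is clopen.
  U = {f, g, h, i}, X ∖ U = ∅ — both open, so U is clopen.
Only trivial clopens (∅ and X) exist, so (X, τ) is connected.
Compute connected components by grouping points that agree on all clopens:
  component: {f, g, h, i}


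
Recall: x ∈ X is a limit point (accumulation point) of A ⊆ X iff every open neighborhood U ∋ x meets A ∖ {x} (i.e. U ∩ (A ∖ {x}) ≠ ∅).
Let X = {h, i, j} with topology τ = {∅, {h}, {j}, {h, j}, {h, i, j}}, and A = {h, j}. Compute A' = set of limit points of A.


A' = {i}

For each x ∈ X, list the open sets U ∈ τ with x ∈ U, then check whether U ∩ (A ∖ {x}) ≠ ∅ for every such U.
  x = h: open {h} ∋ x has {h} ∩ (A ∖ {h}) = ∅, so x is NOT a limit point.
  x = i: opens ∋ x are {h, i, j}; each meets A ∖ {i}, so x IS a limit point.
  x = j: open {j} ∋ x has {j} ∩ (A ∖ {j}) = ∅, so x is NOT a limit point.
Collecting: A' = {i}.


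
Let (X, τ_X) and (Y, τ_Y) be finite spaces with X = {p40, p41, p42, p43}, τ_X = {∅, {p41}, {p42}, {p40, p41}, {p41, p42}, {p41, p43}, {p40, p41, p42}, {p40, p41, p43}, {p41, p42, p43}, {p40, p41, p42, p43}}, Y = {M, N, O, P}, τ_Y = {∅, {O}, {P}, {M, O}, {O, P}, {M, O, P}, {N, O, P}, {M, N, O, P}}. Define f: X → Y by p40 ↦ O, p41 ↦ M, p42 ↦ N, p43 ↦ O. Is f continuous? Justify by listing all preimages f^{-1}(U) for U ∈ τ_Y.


f is NOT continuous.

Compute f^{-1}(U) for each U ∈ τ_Y:
  U = ∅: f^{-1}(U) = ∅ ∈ τ_X ✓.
  U = {O}: f^{-1}(U) = {p40, p43} ∉ τ_X ✗.
  U = {P}: f^{-1}(U) = ∅ ∈ τ_X ✓.
  U = {M, O}: f^{-1}(U) = {p40, p41, p43} ∈ τ_X ✓.
  U = {O, P}: f^{-1}(U) = {p40, p43} ∉ τ_X ✗.
  U = {M, O, P}: f^{-1}(U) = {p40, p41, p43} ∈ τ_X ✓.
  U = {N, O, P}: f^{-1}(U) = {p40, p42, p43} ∉ τ_X ✗.
  U = {M, N, O, P}: f^{-1}(U) = {p40, p41, p42, p43} ∈ τ_X ✓.
Found U = {O} with f^{-1}(U) = {p40, p43} not in τ_X. Therefore f is NOT continuous.


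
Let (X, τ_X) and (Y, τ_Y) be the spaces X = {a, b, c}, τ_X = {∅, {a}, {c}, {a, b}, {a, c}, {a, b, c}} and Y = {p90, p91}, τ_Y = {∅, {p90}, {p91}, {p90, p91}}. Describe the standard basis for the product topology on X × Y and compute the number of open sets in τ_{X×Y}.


Basis B = {∅ × ∅, {a} × {p90}, {a} × {p91}, {c} × {p90}, {c} × {p91}, {a} × {p90, p91}, {a, b} × {p90}, {a, c} × {p90}, {a, b} × {p91}, {a, c} × {p91}, {c} × {p90, p91}, {a, b, c} × {p90}, {a, b, c} × {p91}, {a, b} × {p90, p91}, {a, c} × {p90, p91}, {a, b, c} × {p90, p91}}; |τ_{X×Y}| = 36.

Enumerate products U × V with U ∈ τ_X, V ∈ τ_Y (deduplicated):
  ∅ × ∅ = {} (∅)
  {a} × {p90} = {(a,p90)}
  {a} × {p91} = {(a,p91)}
  {c} × {p90} = {(c,p90)}
  {c} × {p91} = {(c,p91)}
  {a} × {p90, p91} = {(a,p90), (a,p91)}
  {a, b} × {p90} = {(a,p90), (b,p90)}
  {a, c} × {p90} = {(a,p90), (c,p90)}
  {a, b} × {p91} = {(a,p91), (b,p91)}
  {a, c} × {p91} = {(a,p91), (c,p91)}
  {c} × {p90, p91} = {(c,p90), (c,p91)}
  {a, b, c} × {p90} = {(a,p90), (b,p90), (c,p90)}
  {a, b, c} × {p91} = {(a,p91), (b,p91), (c,p91)}
  {a, b} × {p90, p91} = {(a,p90), (a,p91), (b,p90), (b,p91)}
  {a, c} × {p90, p91} = {(a,p90), (a,p91), (c,p90), (c,p91)}
  {a, b, c} × {p90, p91} = {(a,p90), (a,p91), (b,p90), (b,p91), (c,p90), (c,p91)}
These 16 distinct sets form the basis B.
Close under arbitrary unions to get τ_{X×Y}; counting gives |τ_{X×Y}| = 36.


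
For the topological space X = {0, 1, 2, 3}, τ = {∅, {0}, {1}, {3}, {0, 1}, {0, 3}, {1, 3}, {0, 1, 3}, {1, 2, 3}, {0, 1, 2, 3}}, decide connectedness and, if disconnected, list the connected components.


(X, τ) is disconnected; components = [{0}, {1, 2, 3}].

Find clopen sets (U ∈ τ with X ∖ U ∈ τ):
  U = ∅, X ∖ U = {0, 1, 2, 3} — both open, so U is clopen.
  U = {0}, X ∖ U = {1, 2, 3} — both open, so U is clopen.
  U = {1, 2, 3}, X ∖ U = {0} — both open, so U is clopen.
  U = {0, 1, 2, 3}, X ∖ U = ∅ — both open, so U is clopen.
Nontrivial clopen(s) exist: e.g. {1, 2, 3}. So (X, τ) is disconnected.
Compute connected components by grouping points that agree on all clopens:
  component: {0}
  component: {1, 2, 3}


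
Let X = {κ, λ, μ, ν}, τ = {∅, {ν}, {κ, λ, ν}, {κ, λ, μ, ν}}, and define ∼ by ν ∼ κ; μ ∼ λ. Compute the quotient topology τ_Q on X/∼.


X/∼ = {[κ=ν], [λ=μ]}; |τ_Q| = 2.

Equivalence classes: [κ=ν], [λ=μ].
Quotient map π: X → X/∼ sends κ ↦ [κ=ν], λ ↦ [λ=μ], μ ↦ [λ=μ], ν ↦ [κ=ν].
For each subset V ⊆ X/∼, compute π^{-1}(V) ⊆ X and check whether π^{-1}(V) ∈ τ. V is open in τ_Q iff π^{-1}(V) ∈ τ.
  V = {}: π^{-1}(V) = ∅ ∈ τ ✓.
  V = {[κ=ν]}: π^{-1}(V) = {κ, ν} ∉ τ ✗.
  V = {[λ=μ]}: π^{-1}(V) = {λ, μ} ∉ τ ✗.
  V = {[κ=ν], [λ=μ]}: π^{-1}(V) = {κ, λ, μ, ν} ∈ τ ✓.
Open sets in the quotient: τ_Q = {{}, {[κ=ν], [λ=μ]}} (2 elements).


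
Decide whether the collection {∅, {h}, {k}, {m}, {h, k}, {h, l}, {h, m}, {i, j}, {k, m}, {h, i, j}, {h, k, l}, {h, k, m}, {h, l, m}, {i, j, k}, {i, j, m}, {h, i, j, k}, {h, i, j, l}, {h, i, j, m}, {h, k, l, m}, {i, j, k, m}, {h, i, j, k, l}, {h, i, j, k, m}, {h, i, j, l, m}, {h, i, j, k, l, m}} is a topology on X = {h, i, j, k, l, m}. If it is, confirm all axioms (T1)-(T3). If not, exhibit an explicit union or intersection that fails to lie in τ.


τ IS a topology on X.

Axiom (T1): ∅ ∈ τ? Yes; X ∈ τ? Yes.
Axiom (T2/T3): check pairwise unions and intersections of members of τ.
All pairwise intersections and unions checked — each lies in τ. Therefore τ satisfies (T1), (T2), (T3): it IS a topology on X.


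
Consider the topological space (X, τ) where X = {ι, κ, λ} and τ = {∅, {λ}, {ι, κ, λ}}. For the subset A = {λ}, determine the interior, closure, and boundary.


int(A) = {λ}, cl(A) = {ι, κ, λ}, ∂A = {ι, κ}.

Closed sets in (X, τ) are complements of opens:
  closed(X, τ) = {∅, {ι, κ}, {ι, κ, λ}}.
int(A) = ⋃ {U ∈ τ : U ⊆ A}. Opens contained in A: ∅, {λ}.
Taking the union of these: int(A) = {λ}.
cl(A) = ⋂ {C closed : A ⊆ C}. Closed sets containing A: {ι, κ, λ}.
Intersecting these: cl(A) = {ι, κ, λ}.
∂A = cl(A) ∖ int(A) = {ι, κ, λ} ∖ {λ} = {ι, κ}.


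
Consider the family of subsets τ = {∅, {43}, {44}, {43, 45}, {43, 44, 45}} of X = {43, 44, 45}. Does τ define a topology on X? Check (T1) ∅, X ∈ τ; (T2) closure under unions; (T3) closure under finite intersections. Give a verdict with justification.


τ is NOT a topology on X.

Axiom (T1): ∅ ∈ τ? Yes; X ∈ τ? Yes.
Axiom (T2/T3): check pairwise unions and intersections of members of τ.
Counterexample for (T2): {43} ∪ {44} = {43, 44} ∉ τ. Therefore τ is NOT a topology.


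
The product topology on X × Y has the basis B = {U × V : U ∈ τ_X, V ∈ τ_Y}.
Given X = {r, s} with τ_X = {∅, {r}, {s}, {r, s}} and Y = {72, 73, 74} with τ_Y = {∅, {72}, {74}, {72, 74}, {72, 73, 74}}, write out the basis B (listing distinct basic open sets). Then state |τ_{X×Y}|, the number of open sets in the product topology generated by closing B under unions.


Basis B = {∅ × ∅, {r} × {72}, {r} × {74}, {s} × {72}, {s} × {74}, {r} × {72, 74}, {r, s} × {72}, {r, s} × {74}, {s} × {72, 74}, {r} × {72, 73, 74}, {s} × {72, 73, 74}, {r, s} × {72, 74}, {r, s} × {72, 73, 74}}; |τ_{X×Y}| = 25.

Enumerate products U × V with U ∈ τ_X, V ∈ τ_Y (deduplicated):
  ∅ × ∅ = {} (∅)
  {r} × {72} = {(r,72)}
  {r} × {74} = {(r,74)}
  {s} × {72} = {(s,72)}
  {s} × {74} = {(s,74)}
  {r} × {72, 74} = {(r,72), (r,74)}
  {r, s} × {72} = {(r,72), (s,72)}
  {r, s} × {74} = {(r,74), (s,74)}
  {s} × {72, 74} = {(s,72), (s,74)}
  {r} × {72, 73, 74} = {(r,72), (r,73), (r,74)}
  {s} × {72, 73, 74} = {(s,72), (s,73), (s,74)}
  {r, s} × {72, 74} = {(r,72), (r,74), (s,72), (s,74)}
  {r, s} × {72, 73, 74} = {(r,72), (r,73), (r,74), (s,72), (s,73), (s,74)}
These 13 distinct sets form the basis B.
Close under arbitrary unions to get τ_{X×Y}; counting gives |τ_{X×Y}| = 25.


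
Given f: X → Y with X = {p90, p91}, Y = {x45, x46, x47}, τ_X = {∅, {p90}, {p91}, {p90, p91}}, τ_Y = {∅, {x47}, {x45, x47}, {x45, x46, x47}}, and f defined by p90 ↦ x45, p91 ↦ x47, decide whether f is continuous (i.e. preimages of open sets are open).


f IS continuous.

Compute f^{-1}(U) for each U ∈ τ_Y:
  U = ∅: f^{-1}(U) = ∅ ∈ τ_X ✓.
  U = {x47}: f^{-1}(U) = {p91} ∈ τ_X ✓.
  U = {x45, x47}: f^{-1}(U) = {p90, p91} ∈ τ_X ✓.
  U = {x45, x46, x47}: f^{-1}(U) = {p90, p91} ∈ τ_X ✓.
Every preimage lies in τ_X, so f IS continuous.


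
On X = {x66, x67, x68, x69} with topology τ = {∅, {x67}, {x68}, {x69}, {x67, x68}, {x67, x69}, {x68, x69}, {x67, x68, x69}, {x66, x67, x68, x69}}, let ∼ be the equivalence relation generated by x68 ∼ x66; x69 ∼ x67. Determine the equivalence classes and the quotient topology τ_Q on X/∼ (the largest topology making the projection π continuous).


X/∼ = {[x66=x68], [x67=x69]}; |τ_Q| = 3.

Equivalence classes: [x66=x68], [x67=x69].
Quotient map π: X → X/∼ sends x66 ↦ [x66=x68], x67 ↦ [x67=x69], x68 ↦ [x66=x68], x69 ↦ [x67=x69].
For each subset V ⊆ X/∼, compute π^{-1}(V) ⊆ X and check whether π^{-1}(V) ∈ τ. V is open in τ_Q iff π^{-1}(V) ∈ τ.
  V = {}: π^{-1}(V) = ∅ ∈ τ ✓.
  V = {[x66=x68]}: π^{-1}(V) = {x66, x68} ∉ τ ✗.
  V = {[x67=x69]}: π^{-1}(V) = {x67, x69} ∈ τ ✓.
  V = {[x66=x68], [x67=x69]}: π^{-1}(V) = {x66, x67, x68, x69} ∈ τ ✓.
Open sets in the quotient: τ_Q = {{}, {[x67=x69]}, {[x66=x68], [x67=x69]}} (3 elements).


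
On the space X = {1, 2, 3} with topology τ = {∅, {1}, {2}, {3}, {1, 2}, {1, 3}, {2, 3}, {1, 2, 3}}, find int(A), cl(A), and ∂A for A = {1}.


int(A) = {1}, cl(A) = {1}, ∂A = ∅.

Closed sets in (X, τ) are complements of opens:
  closed(X, τ) = {∅, {1}, {2}, {3}, {1, 2}, {1, 3}, {2, 3}, {1, 2, 3}}.
int(A) = ⋃ {U ∈ τ : U ⊆ A}. Opens contained in A: ∅, {1}.
Taking the union of these: int(A) = {1}.
cl(A) = ⋂ {C closed : A ⊆ C}. Closed sets containing A: {1}, {1, 2}, {1, 3}, {1, 2, 3}.
Intersecting these: cl(A) = {1}.
∂A = cl(A) ∖ int(A) = {1} ∖ {1} = ∅.


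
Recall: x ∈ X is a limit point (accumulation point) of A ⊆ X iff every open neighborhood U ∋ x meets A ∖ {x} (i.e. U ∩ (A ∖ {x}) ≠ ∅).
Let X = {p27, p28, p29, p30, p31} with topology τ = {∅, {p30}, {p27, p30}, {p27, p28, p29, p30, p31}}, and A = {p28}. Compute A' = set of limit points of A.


A' = {p29, p31}

For each x ∈ X, list the open sets U ∈ τ with x ∈ U, then check whether U ∩ (A ∖ {x}) ≠ ∅ for every such U.
  x = p27: open {p27, p30} ∋ x has {p27, p30} ∩ (A ∖ {p27}) = ∅, so x is NOT a limit point.
  x = p28: open {p27, p28, p29, p30, p31} ∋ x has {p27, p28, p29, p30, p31} ∩ (A ∖ {p28}) = ∅, so x is NOT a limit point.
  x = p29: opens ∋ x are {p27, p28, p29, p30, p31}; each meets A ∖ {p29}, so x IS a limit point.
  x = p30: open {p30} ∋ x has {p30} ∩ (A ∖ {p30}) = ∅, so x is NOT a limit point.
  x = p31: opens ∋ x are {p27, p28, p29, p30, p31}; each meets A ∖ {p31}, so x IS a limit point.
Collecting: A' = {p29, p31}.


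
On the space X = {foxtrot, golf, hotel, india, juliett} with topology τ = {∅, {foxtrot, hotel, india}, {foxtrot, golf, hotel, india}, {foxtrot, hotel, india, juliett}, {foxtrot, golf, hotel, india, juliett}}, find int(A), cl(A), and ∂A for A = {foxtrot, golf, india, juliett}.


int(A) = ∅, cl(A) = {foxtrot, golf, hotel, india, juliett}, ∂A = {foxtrot, golf, hotel, india, juliett}.

Closed sets in (X, τ) are complements of opens:
  closed(X, τ) = {∅, {golf}, {juliett}, {golf, juliett}, {foxtrot, golf, hotel, india, juliett}}.
int(A) = ⋃ {U ∈ τ : U ⊆ A}. Opens contained in A: ∅.
Taking the union of these: int(A) = ∅.
cl(A) = ⋂ {C closed : A ⊆ C}. Closed sets containing A: {foxtrot, golf, hotel, india, juliett}.
Intersecting these: cl(A) = {foxtrot, golf, hotel, india, juliett}.
∂A = cl(A) ∖ int(A) = {foxtrot, golf, hotel, india, juliett} ∖ ∅ = {foxtrot, golf, hotel, india, juliett}.


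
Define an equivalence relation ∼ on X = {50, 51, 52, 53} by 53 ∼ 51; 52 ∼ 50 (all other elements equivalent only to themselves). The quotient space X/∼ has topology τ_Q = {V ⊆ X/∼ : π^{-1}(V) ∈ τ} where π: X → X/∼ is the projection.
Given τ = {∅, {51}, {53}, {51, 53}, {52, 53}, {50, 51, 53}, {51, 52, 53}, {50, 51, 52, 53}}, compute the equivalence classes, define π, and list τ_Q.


X/∼ = {[50=52], [51=53]}; |τ_Q| = 3.

Equivalence classes: [50=52], [51=53].
Quotient map π: X → X/∼ sends 50 ↦ [50=52], 51 ↦ [51=53], 52 ↦ [50=52], 53 ↦ [51=53].
For each subset V ⊆ X/∼, compute π^{-1}(V) ⊆ X and check whether π^{-1}(V) ∈ τ. V is open in τ_Q iff π^{-1}(V) ∈ τ.
  V = {}: π^{-1}(V) = ∅ ∈ τ ✓.
  V = {[50=52]}: π^{-1}(V) = {50, 52} ∉ τ ✗.
  V = {[51=53]}: π^{-1}(V) = {51, 53} ∈ τ ✓.
  V = {[50=52], [51=53]}: π^{-1}(V) = {50, 51, 52, 53} ∈ τ ✓.
Open sets in the quotient: τ_Q = {{}, {[51=53]}, {[50=52], [51=53]}} (3 elements).


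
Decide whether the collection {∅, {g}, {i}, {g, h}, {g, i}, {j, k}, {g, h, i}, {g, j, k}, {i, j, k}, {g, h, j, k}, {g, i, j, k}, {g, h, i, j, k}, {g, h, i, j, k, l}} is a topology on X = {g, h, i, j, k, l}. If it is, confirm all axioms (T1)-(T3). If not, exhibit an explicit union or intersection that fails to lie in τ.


τ IS a topology on X.

Axiom (T1): ∅ ∈ τ? Yes; X ∈ τ? Yes.
Axiom (T2/T3): check pairwise unions and intersections of members of τ.
All pairwise intersections and unions checked — each lies in τ. Therefore τ satisfies (T1), (T2), (T3): it IS a topology on X.


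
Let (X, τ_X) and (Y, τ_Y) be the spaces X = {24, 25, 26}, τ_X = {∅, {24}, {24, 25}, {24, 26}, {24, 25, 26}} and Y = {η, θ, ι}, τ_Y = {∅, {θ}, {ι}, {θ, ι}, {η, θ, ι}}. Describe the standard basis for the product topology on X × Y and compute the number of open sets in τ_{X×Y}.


Basis B = {∅ × ∅, {24} × {θ}, {24} × {ι}, {24} × {θ, ι}, {24, 25} × {θ}, {24, 26} × {θ}, {24, 25} × {ι}, {24, 26} × {ι}, {24} × {η, θ, ι}, {24, 25, 26} × {θ}, {24, 25, 26} × {ι}, {24, 25} × {θ, ι}, {24, 26} × {θ, ι}, {24, 25} × {η, θ, ι}, {24, 26} × {η, θ, ι}, {24, 25, 26} × {θ, ι}, {24, 25, 26} × {η, θ, ι}}; |τ_{X×Y}| = 50.

Enumerate products U × V with U ∈ τ_X, V ∈ τ_Y (deduplicated):
  ∅ × ∅ = {} (∅)
  {24} × {θ} = {(24,θ)}
  {24} × {ι} = {(24,ι)}
  {24} × {θ, ι} = {(24,θ), (24,ι)}
  {24, 25} × {θ} = {(24,θ), (25,θ)}
  {24, 26} × {θ} = {(24,θ), (26,θ)}
  {24, 25} × {ι} = {(24,ι), (25,ι)}
  {24, 26} × {ι} = {(24,ι), (26,ι)}
  {24} × {η, θ, ι} = {(24,η), (24,θ), (24,ι)}
  {24, 25, 26} × {θ} = {(24,θ), (25,θ), (26,θ)}
  {24, 25, 26} × {ι} = {(24,ι), (25,ι), (26,ι)}
  {24, 25} × {θ, ι} = {(24,θ), (24,ι), (25,θ), (25,ι)}
  {24, 26} × {θ, ι} = {(24,θ), (24,ι), (26,θ), (26,ι)}
  {24, 25} × {η, θ, ι} = {(24,η), (24,θ), (24,ι), (25,η), (25,θ), (25,ι)}
  {24, 26} × {η, θ, ι} = {(24,η), (24,θ), (24,ι), (26,η), (26,θ), (26,ι)}
  {24, 25, 26} × {θ, ι} = {(24,θ), (24,ι), (25,θ), (25,ι), (26,θ), (26,ι)}
  {24, 25, 26} × {η, θ, ι} = {(24,η), (24,θ), (24,ι), (25,η), (25,θ), (25,ι), (26,η), (26,θ), (26,ι)}
These 17 distinct sets form the basis B.
Close under arbitrary unions to get τ_{X×Y}; counting gives |τ_{X×Y}| = 50.


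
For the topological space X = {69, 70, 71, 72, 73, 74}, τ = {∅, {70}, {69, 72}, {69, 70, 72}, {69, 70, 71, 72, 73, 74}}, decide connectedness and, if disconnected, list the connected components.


(X, τ) is connected.

Find clopen sets (U ∈ τ with X ∖ U ∈ τ):
  U = ∅, X ∖ U = {69, 70, 71, 72, 73, 74} — both open, so U is clopen.
  U = {69, 70, 71, 72, 73, 74}, X ∖ U = ∅ — both open, so U is clopen.
Only trivial clopens (∅ and X) exist, so (X, τ) is connected.
Compute connected components by grouping points that agree on all clopens:
  component: {69, 70, 71, 72, 73, 74}


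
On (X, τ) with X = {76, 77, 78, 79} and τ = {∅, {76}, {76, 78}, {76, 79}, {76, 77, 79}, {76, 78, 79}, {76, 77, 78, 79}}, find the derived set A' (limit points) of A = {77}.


A' = ∅

For each x ∈ X, list the open sets U ∈ τ with x ∈ U, then check whether U ∩ (A ∖ {x}) ≠ ∅ for every such U.
  x = 76: open {76} ∋ x has {76} ∩ (A ∖ {76}) = ∅, so x is NOT a limit point.
  x = 77: open {76, 77, 79} ∋ x has {76, 77, 79} ∩ (A ∖ {77}) = ∅, so x is NOT a limit point.
  x = 78: open {76, 78} ∋ x has {76, 78} ∩ (A ∖ {78}) = ∅, so x is NOT a limit point.
  x = 79: open {76, 79} ∋ x has {76, 79} ∩ (A ∖ {79}) = ∅, so x is NOT a limit point.
Collecting: A' = ∅.


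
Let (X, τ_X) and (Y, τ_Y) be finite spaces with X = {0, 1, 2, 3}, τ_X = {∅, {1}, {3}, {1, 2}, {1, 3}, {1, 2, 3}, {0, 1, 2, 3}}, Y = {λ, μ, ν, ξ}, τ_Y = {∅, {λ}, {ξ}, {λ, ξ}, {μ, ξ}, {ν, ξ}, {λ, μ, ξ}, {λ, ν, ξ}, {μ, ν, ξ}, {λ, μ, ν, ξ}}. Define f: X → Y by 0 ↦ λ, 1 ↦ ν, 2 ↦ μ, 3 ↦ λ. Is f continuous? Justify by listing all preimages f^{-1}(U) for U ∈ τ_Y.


f is NOT continuous.

Compute f^{-1}(U) for each U ∈ τ_Y:
  U = ∅: f^{-1}(U) = ∅ ∈ τ_X ✓.
  U = {λ}: f^{-1}(U) = {0, 3} ∉ τ_X ✗.
  U = {ξ}: f^{-1}(U) = ∅ ∈ τ_X ✓.
  U = {λ, ξ}: f^{-1}(U) = {0, 3} ∉ τ_X ✗.
  U = {μ, ξ}: f^{-1}(U) = {2} ∉ τ_X ✗.
  U = {ν, ξ}: f^{-1}(U) = {1} ∈ τ_X ✓.
  U = {λ, μ, ξ}: f^{-1}(U) = {0, 2, 3} ∉ τ_X ✗.
  U = {λ, ν, ξ}: f^{-1}(U) = {0, 1, 3} ∉ τ_X ✗.
  U = {μ, ν, ξ}: f^{-1}(U) = {1, 2} ∈ τ_X ✓.
  U = {λ, μ, ν, ξ}: f^{-1}(U) = {0, 1, 2, 3} ∈ τ_X ✓.
Found U = {λ} with f^{-1}(U) = {0, 3} not in τ_X. Therefore f is NOT continuous.


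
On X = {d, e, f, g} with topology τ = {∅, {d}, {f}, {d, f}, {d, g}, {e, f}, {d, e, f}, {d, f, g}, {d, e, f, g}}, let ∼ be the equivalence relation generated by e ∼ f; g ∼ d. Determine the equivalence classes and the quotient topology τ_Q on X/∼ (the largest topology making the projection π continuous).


X/∼ = {[d=g], [e=f]}; |τ_Q| = 4.

Equivalence classes: [d=g], [e=f].
Quotient map π: X → X/∼ sends d ↦ [d=g], e ↦ [e=f], f ↦ [e=f], g ↦ [d=g].
For each subset V ⊆ X/∼, compute π^{-1}(V) ⊆ X and check whether π^{-1}(V) ∈ τ. V is open in τ_Q iff π^{-1}(V) ∈ τ.
  V = {}: π^{-1}(V) = ∅ ∈ τ ✓.
  V = {[d=g]}: π^{-1}(V) = {d, g} ∈ τ ✓.
  V = {[e=f]}: π^{-1}(V) = {e, f} ∈ τ ✓.
  V = {[d=g], [e=f]}: π^{-1}(V) = {d, e, f, g} ∈ τ ✓.
Open sets in the quotient: τ_Q = {{}, {[d=g]}, {[e=f]}, {[d=g], [e=f]}} (4 elements).


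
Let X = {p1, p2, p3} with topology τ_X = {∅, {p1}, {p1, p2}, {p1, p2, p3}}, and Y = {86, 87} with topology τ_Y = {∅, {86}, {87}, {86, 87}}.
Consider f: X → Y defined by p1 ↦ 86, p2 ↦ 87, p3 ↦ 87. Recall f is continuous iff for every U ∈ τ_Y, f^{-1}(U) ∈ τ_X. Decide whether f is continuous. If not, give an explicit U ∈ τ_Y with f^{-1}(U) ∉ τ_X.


f is NOT continuous.

Compute f^{-1}(U) for each U ∈ τ_Y:
  U = ∅: f^{-1}(U) = ∅ ∈ τ_X ✓.
  U = {86}: f^{-1}(U) = {p1} ∈ τ_X ✓.
  U = {87}: f^{-1}(U) = {p2, p3} ∉ τ_X ✗.
  U = {86, 87}: f^{-1}(U) = {p1, p2, p3} ∈ τ_X ✓.
Found U = {87} with f^{-1}(U) = {p2, p3} not in τ_X. Therefore f is NOT continuous.


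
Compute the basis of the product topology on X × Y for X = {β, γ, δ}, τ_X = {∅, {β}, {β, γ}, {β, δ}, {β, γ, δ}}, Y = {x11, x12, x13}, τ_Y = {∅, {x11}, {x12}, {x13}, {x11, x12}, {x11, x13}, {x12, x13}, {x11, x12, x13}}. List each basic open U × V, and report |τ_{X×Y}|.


Basis B = {∅ × ∅, {β} × {x11}, {β} × {x12}, {β} × {x13}, {β} × {x11, x12}, {β} × {x11, x13}, {β, γ} × {x11}, {β, δ} × {x11}, {β} × {x12, x13}, {β, γ} × {x12}, {β, δ} × {x12}, {β, γ} × {x13}, {β, δ} × {x13}, {β} × {x11, x12, x13}, {β, γ, δ} × {x11}, {β, γ, δ} × {x12}, {β, γ, δ} × {x13}, {β, γ} × {x11, x12}, {β, δ} × {x11, x12}, {β, γ} × {x11, x13}, {β, δ} × {x11, x13}, {β, γ} × {x12, x13}, {β, δ} × {x12, x13}, {β, γ} × {x11, x12, x13}, {β, δ} × {x11, x12, x13}, {β, γ, δ} × {x11, x12}, {β, γ, δ} × {x11, x13}, {β, γ, δ} × {x12, x13}, {β, γ, δ} × {x11, x12, x13}}; |τ_{X×Y}| = 125.

Enumerate products U × V with U ∈ τ_X, V ∈ τ_Y (deduplicated):
  ∅ × ∅ = {} (∅)
  {β} × {x11} = {(β,x11)}
  {β} × {x12} = {(β,x12)}
  {β} × {x13} = {(β,x13)}
  {β} × {x11, x12} = {(β,x11), (β,x12)}
  {β} × {x11, x13} = {(β,x11), (β,x13)}
  {β, γ} × {x11} = {(β,x11), (γ,x11)}
  {β, δ} × {x11} = {(β,x11), (δ,x11)}
  {β} × {x12, x13} = {(β,x12), (β,x13)}
  {β, γ} × {x12} = {(β,x12), (γ,x12)}
  {β, δ} × {x12} = {(β,x12), (δ,x12)}
  {β, γ} × {x13} = {(β,x13), (γ,x13)}
  {β, δ} × {x13} = {(β,x13), (δ,x13)}
  {β} × {x11, x12, x13} = {(β,x11), (β,x12), (β,x13)}
  {β, γ, δ} × {x11} = {(β,x11), (γ,x11), (δ,x11)}
  {β, γ, δ} × {x12} = {(β,x12), (γ,x12), (δ,x12)}
  {β, γ, δ} × {x13} = {(β,x13), (γ,x13), (δ,x13)}
  {β, γ} × {x11, x12} = {(β,x11), (β,x12), (γ,x11), (γ,x12)}
  {β, δ} × {x11, x12} = {(β,x11), (β,x12), (δ,x11), (δ,x12)}
  {β, γ} × {x11, x13} = {(β,x11), (β,x13), (γ,x11), (γ,x13)}
  {β, δ} × {x11, x13} = {(β,x11), (β,x13), (δ,x11), (δ,x13)}
  {β, γ} × {x12, x13} = {(β,x12), (β,x13), (γ,x12), (γ,x13)}
  {β, δ} × {x12, x13} = {(β,x12), (β,x13), (δ,x12), (δ,x13)}
  {β, γ} × {x11, x12, x13} = {(β,x11), (β,x12), (β,x13), (γ,x11), (γ,x12), (γ,x13)}
  {β, δ} × {x11, x12, x13} = {(β,x11), (β,x12), (β,x13), (δ,x11), (δ,x12), (δ,x13)}
  {β, γ, δ} × {x11, x12} = {(β,x11), (β,x12), (γ,x11), (γ,x12), (δ,x11), (δ,x12)}
  {β, γ, δ} × {x11, x13} = {(β,x11), (β,x13), (γ,x11), (γ,x13), (δ,x11), (δ,x13)}
  {β, γ, δ} × {x12, x13} = {(β,x12), (β,x13), (γ,x12), (γ,x13), (δ,x12), (δ,x13)}
  {β, γ, δ} × {x11, x12, x13} = {(β,x11), (β,x12), (β,x13), (γ,x11), (γ,x12), (γ,x13), (δ,x11), (δ,x12), (δ,x13)}
These 29 distinct sets form the basis B.
Close under arbitrary unions to get τ_{X×Y}; counting gives |τ_{X×Y}| = 125.


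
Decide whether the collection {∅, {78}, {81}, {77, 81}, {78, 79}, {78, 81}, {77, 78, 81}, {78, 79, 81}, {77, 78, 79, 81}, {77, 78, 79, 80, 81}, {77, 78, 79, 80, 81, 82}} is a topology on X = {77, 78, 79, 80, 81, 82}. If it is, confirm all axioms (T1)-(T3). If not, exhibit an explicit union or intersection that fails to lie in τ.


τ IS a topology on X.

Axiom (T1): ∅ ∈ τ? Yes; X ∈ τ? Yes.
Axiom (T2/T3): check pairwise unions and intersections of members of τ.
All pairwise intersections and unions checked — each lies in τ. Therefore τ satisfies (T1), (T2), (T3): it IS a topology on X.


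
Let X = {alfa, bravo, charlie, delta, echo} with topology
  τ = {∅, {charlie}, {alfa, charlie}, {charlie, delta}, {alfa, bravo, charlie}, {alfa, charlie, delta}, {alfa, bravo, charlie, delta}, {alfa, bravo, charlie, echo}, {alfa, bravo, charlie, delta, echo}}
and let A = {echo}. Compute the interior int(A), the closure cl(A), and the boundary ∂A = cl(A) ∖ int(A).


int(A) = ∅, cl(A) = {echo}, ∂A = {echo}.

Closed sets in (X, τ) are complements of opens:
  closed(X, τ) = {∅, {delta}, {echo}, {bravo, echo}, {delta, echo}, {alfa, bravo, echo}, {bravo, delta, echo}, {alfa, bravo, delta, echo}, {alfa, bravo, charlie, delta, echo}}.
int(A) = ⋃ {U ∈ τ : U ⊆ A}. Opens contained in A: ∅.
Taking the union of these: int(A) = ∅.
cl(A) = ⋂ {C closed : A ⊆ C}. Closed sets containing A: {echo}, {bravo, echo}, {delta, echo}, {alfa, bravo, echo}, {bravo, delta, echo}, {alfa, bravo, delta, echo}, {alfa, bravo, charlie, delta, echo}.
Intersecting these: cl(A) = {echo}.
∂A = cl(A) ∖ int(A) = {echo} ∖ ∅ = {echo}.


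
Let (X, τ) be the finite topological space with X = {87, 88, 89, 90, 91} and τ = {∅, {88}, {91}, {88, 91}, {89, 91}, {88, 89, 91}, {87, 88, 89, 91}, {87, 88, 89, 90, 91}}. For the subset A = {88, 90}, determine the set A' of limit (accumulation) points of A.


A' = {87, 90}

For each x ∈ X, list the open sets U ∈ τ with x ∈ U, then check whether U ∩ (A ∖ {x}) ≠ ∅ for every such U.
  x = 87: opens ∋ x are {87, 88, 89, 91}, {87, 88, 89, 90, 91}; each meets A ∖ {87}, so x IS a limit point.
  x = 88: open {88} ∋ x has {88} ∩ (A ∖ {88}) = ∅, so x is NOT a limit point.
  x = 89: open {89, 91} ∋ x has {89, 91} ∩ (A ∖ {89}) = ∅, so x is NOT a limit point.
  x = 90: opens ∋ x are {87, 88, 89, 90, 91}; each meets A ∖ {90}, so x IS a limit point.
  x = 91: open {91} ∋ x has {91} ∩ (A ∖ {91}) = ∅, so x is NOT a limit point.
Collecting: A' = {87, 90}.


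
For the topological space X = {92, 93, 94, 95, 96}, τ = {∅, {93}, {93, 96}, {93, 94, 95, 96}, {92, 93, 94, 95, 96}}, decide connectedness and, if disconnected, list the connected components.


(X, τ) is connected.

Find clopen sets (U ∈ τ with X ∖ U ∈ τ):
  U = ∅, X ∖ U = {92, 93, 94, 95, 96} — both open, so U is clopen.
  U = {92, 93, 94, 95, 96}, X ∖ U = ∅ — both open, so U is clopen.
Only trivial clopens (∅ and X) exist, so (X, τ) is connected.
Compute connected components by grouping points that agree on all clopens:
  component: {92, 93, 94, 95, 96}


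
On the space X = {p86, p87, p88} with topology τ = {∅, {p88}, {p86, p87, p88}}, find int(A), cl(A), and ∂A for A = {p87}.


int(A) = ∅, cl(A) = {p86, p87}, ∂A = {p86, p87}.

Closed sets in (X, τ) are complements of opens:
  closed(X, τ) = {∅, {p86, p87}, {p86, p87, p88}}.
int(A) = ⋃ {U ∈ τ : U ⊆ A}. Opens contained in A: ∅.
Taking the union of these: int(A) = ∅.
cl(A) = ⋂ {C closed : A ⊆ C}. Closed sets containing A: {p86, p87}, {p86, p87, p88}.
Intersecting these: cl(A) = {p86, p87}.
∂A = cl(A) ∖ int(A) = {p86, p87} ∖ ∅ = {p86, p87}.


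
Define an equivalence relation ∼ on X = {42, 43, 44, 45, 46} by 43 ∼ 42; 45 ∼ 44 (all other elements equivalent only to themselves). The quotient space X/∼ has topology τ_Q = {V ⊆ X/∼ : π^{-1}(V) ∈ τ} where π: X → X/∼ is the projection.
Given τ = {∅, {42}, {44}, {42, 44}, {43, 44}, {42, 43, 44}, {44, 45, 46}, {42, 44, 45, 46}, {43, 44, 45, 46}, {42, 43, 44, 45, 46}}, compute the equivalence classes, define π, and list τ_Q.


X/∼ = {[42=43], [44=45], [46]}; |τ_Q| = 3.

Equivalence classes: [42=43], [44=45], [46].
Quotient map π: X → X/∼ sends 42 ↦ [42=43], 43 ↦ [42=43], 44 ↦ [44=45], 45 ↦ [44=45], 46 ↦ [46].
For each subset V ⊆ X/∼, compute π^{-1}(V) ⊆ X and check whether π^{-1}(V) ∈ τ. V is open in τ_Q iff π^{-1}(V) ∈ τ.
  V = {}: π^{-1}(V) = ∅ ∈ τ ✓.
  V = {[42=43]}: π^{-1}(V) = {42, 43} ∉ τ ✗.
  V = {[44=45]}: π^{-1}(V) = {44, 45} ∉ τ ✗.
  V = {[42=43], [44=45]}: π^{-1}(V) = {42, 43, 44, 45} ∉ τ ✗.
  V = {[46]}: π^{-1}(V) = {46} ∉ τ ✗.
  V = {[42=43], [46]}: π^{-1}(V) = {42, 43, 46} ∉ τ ✗.
  V = {[44=45], [46]}: π^{-1}(V) = {44, 45, 46} ∈ τ ✓.
  V = {[42=43], [44=45], [46]}: π^{-1}(V) = {42, 43, 44, 45, 46} ∈ τ ✓.
Open sets in the quotient: τ_Q = {{}, {[44=45], [46]}, {[42=43], [44=45], [46]}} (3 elements).


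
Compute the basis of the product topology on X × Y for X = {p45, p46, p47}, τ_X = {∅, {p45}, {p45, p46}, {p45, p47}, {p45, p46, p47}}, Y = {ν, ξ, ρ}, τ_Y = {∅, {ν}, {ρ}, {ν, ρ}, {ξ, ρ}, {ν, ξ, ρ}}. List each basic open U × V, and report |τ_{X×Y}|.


Basis B = {∅ × ∅, {p45} × {ν}, {p45} × {ρ}, {p45} × {ν, ρ}, {p45, p46} × {ν}, {p45, p47} × {ν}, {p45} × {ξ, ρ}, {p45, p46} × {ρ}, {p45, p47} × {ρ}, {p45} × {ν, ξ, ρ}, {p45, p46, p47} × {ν}, {p45, p46, p47} × {ρ}, {p45, p46} × {ν, ρ}, {p45, p47} × {ν, ρ}, {p45, p46} × {ξ, ρ}, {p45, p47} × {ξ, ρ}, {p45, p46} × {ν, ξ, ρ}, {p45, p47} × {ν, ξ, ρ}, {p45, p46, p47} × {ν, ρ}, {p45, p46, p47} × {ξ, ρ}, {p45, p46, p47} × {ν, ξ, ρ}}; |τ_{X×Y}| = 70.

Enumerate products U × V with U ∈ τ_X, V ∈ τ_Y (deduplicated):
  ∅ × ∅ = {} (∅)
  {p45} × {ν} = {(p45,ν)}
  {p45} × {ρ} = {(p45,ρ)}
  {p45} × {ν, ρ} = {(p45,ν), (p45,ρ)}
  {p45, p46} × {ν} = {(p45,ν), (p46,ν)}
  {p45, p47} × {ν} = {(p45,ν), (p47,ν)}
  {p45} × {ξ, ρ} = {(p45,ξ), (p45,ρ)}
  {p45, p46} × {ρ} = {(p45,ρ), (p46,ρ)}
  {p45, p47} × {ρ} = {(p45,ρ), (p47,ρ)}
  {p45} × {ν, ξ, ρ} = {(p45,ν), (p45,ξ), (p45,ρ)}
  {p45, p46, p47} × {ν} = {(p45,ν), (p46,ν), (p47,ν)}
  {p45, p46, p47} × {ρ} = {(p45,ρ), (p46,ρ), (p47,ρ)}
  {p45, p46} × {ν, ρ} = {(p45,ν), (p45,ρ), (p46,ν), (p46,ρ)}
  {p45, p47} × {ν, ρ} = {(p45,ν), (p45,ρ), (p47,ν), (p47,ρ)}
  {p45, p46} × {ξ, ρ} = {(p45,ξ), (p45,ρ), (p46,ξ), (p46,ρ)}
  {p45, p47} × {ξ, ρ} = {(p45,ξ), (p45,ρ), (p47,ξ), (p47,ρ)}
  {p45, p46} × {ν, ξ, ρ} = {(p45,ν), (p45,ξ), (p45,ρ), (p46,ν), (p46,ξ), (p46,ρ)}
  {p45, p47} × {ν, ξ, ρ} = {(p45,ν), (p45,ξ), (p45,ρ), (p47,ν), (p47,ξ), (p47,ρ)}
  {p45, p46, p47} × {ν, ρ} = {(p45,ν), (p45,ρ), (p46,ν), (p46,ρ), (p47,ν), (p47,ρ)}
  {p45, p46, p47} × {ξ, ρ} = {(p45,ξ), (p45,ρ), (p46,ξ), (p46,ρ), (p47,ξ), (p47,ρ)}
  {p45, p46, p47} × {ν, ξ, ρ} = {(p45,ν), (p45,ξ), (p45,ρ), (p46,ν), (p46,ξ), (p46,ρ), (p47,ν), (p47,ξ), (p47,ρ)}
These 21 distinct sets form the basis B.
Close under arbitrary unions to get τ_{X×Y}; counting gives |τ_{X×Y}| = 70.


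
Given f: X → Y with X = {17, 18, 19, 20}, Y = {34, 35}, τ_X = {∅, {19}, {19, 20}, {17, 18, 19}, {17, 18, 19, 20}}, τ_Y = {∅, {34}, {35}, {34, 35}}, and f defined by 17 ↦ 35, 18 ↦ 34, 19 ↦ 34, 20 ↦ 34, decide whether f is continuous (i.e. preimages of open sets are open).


f is NOT continuous.

Compute f^{-1}(U) for each U ∈ τ_Y:
  U = ∅: f^{-1}(U) = ∅ ∈ τ_X ✓.
  U = {34}: f^{-1}(U) = {18, 19, 20} ∉ τ_X ✗.
  U = {35}: f^{-1}(U) = {17} ∉ τ_X ✗.
  U = {34, 35}: f^{-1}(U) = {17, 18, 19, 20} ∈ τ_X ✓.
Found U = {34} with f^{-1}(U) = {18, 19, 20} not in τ_X. Therefore f is NOT continuous.


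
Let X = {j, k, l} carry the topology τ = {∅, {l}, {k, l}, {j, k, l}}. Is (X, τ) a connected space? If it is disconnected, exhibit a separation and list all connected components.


(X, τ) is connected.

Find clopen sets (U ∈ τ with X ∖ U ∈ τ):
  U = ∅, X ∖ U = {j, k, l} — both open, so U is clopen.
  U = {j, k, l}, X ∖ U = ∅ — both open, so U is clopen.
Only trivial clopens (∅ and X) exist, so (X, τ) is connected.
Compute connected components by grouping points that agree on all clopens:
  component: {j, k, l}


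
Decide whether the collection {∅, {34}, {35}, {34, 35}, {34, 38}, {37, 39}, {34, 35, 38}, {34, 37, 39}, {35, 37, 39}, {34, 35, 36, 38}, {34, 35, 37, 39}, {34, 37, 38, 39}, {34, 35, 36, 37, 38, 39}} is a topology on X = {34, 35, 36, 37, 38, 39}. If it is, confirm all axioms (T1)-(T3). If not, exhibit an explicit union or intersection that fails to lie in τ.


τ is NOT a topology on X.

Axiom (T1): ∅ ∈ τ? Yes; X ∈ τ? Yes.
Axiom (T2/T3): check pairwise unions and intersections of members of τ.
Counterexample for (T2): {35} ∪ {34, 37, 38, 39} = {34, 35, 37, 38, 39} ∉ τ. Therefore τ is NOT a topology.


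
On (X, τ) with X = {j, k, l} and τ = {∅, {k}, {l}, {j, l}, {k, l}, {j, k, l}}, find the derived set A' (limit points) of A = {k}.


A' = ∅

For each x ∈ X, list the open sets U ∈ τ with x ∈ U, then check whether U ∩ (A ∖ {x}) ≠ ∅ for every such U.
  x = j: open {j, l} ∋ x has {j, l} ∩ (A ∖ {j}) = ∅, so x is NOT a limit point.
  x = k: open {k} ∋ x has {k} ∩ (A ∖ {k}) = ∅, so x is NOT a limit point.
  x = l: open {l} ∋ x has {l} ∩ (A ∖ {l}) = ∅, so x is NOT a limit point.
Collecting: A' = ∅.


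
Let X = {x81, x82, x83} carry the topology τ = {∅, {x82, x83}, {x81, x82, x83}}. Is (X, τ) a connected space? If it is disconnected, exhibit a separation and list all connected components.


(X, τ) is connected.

Find clopen sets (U ∈ τ with X ∖ U ∈ τ):
  U = ∅, X ∖ U = {x81, x82, x83} — both open, so U is clopen.
  U = {x81, x82, x83}, X ∖ U = ∅ — both open, so U is clopen.
Only trivial clopens (∅ and X) exist, so (X, τ) is connected.
Compute connected components by grouping points that agree on all clopens:
  component: {x81, x82, x83}


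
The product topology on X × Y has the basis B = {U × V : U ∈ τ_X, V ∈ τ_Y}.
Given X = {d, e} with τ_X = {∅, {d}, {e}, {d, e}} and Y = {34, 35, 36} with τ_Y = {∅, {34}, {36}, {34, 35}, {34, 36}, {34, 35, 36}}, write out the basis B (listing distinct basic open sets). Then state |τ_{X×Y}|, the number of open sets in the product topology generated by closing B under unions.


Basis B = {∅ × ∅, {d} × {34}, {d} × {36}, {e} × {34}, {e} × {36}, {d} × {34, 35}, {d} × {34, 36}, {d, e} × {34}, {d, e} × {36}, {e} × {34, 35}, {e} × {34, 36}, {d} × {34, 35, 36}, {e} × {34, 35, 36}, {d, e} × {34, 35}, {d, e} × {34, 36}, {d, e} × {34, 35, 36}}; |τ_{X×Y}| = 36.

Enumerate products U × V with U ∈ τ_X, V ∈ τ_Y (deduplicated):
  ∅ × ∅ = {} (∅)
  {d} × {34} = {(d,34)}
  {d} × {36} = {(d,36)}
  {e} × {34} = {(e,34)}
  {e} × {36} = {(e,36)}
  {d} × {34, 35} = {(d,34), (d,35)}
  {d} × {34, 36} = {(d,34), (d,36)}
  {d, e} × {34} = {(d,34), (e,34)}
  {d, e} × {36} = {(d,36), (e,36)}
  {e} × {34, 35} = {(e,34), (e,35)}
  {e} × {34, 36} = {(e,34), (e,36)}
  {d} × {34, 35, 36} = {(d,34), (d,35), (d,36)}
  {e} × {34, 35, 36} = {(e,34), (e,35), (e,36)}
  {d, e} × {34, 35} = {(d,34), (d,35), (e,34), (e,35)}
  {d, e} × {34, 36} = {(d,34), (d,36), (e,34), (e,36)}
  {d, e} × {34, 35, 36} = {(d,34), (d,35), (d,36), (e,34), (e,35), (e,36)}
These 16 distinct sets form the basis B.
Close under arbitrary unions to get τ_{X×Y}; counting gives |τ_{X×Y}| = 36.


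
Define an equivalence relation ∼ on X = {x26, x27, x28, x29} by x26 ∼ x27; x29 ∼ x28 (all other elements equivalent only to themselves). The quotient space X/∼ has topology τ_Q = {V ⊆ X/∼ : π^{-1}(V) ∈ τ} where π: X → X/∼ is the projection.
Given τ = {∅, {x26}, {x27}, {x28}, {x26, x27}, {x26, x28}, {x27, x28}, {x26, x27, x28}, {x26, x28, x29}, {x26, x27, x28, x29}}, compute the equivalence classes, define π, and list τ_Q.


X/∼ = {[x26=x27], [x28=x29]}; |τ_Q| = 3.

Equivalence classes: [x26=x27], [x28=x29].
Quotient map π: X → X/∼ sends x26 ↦ [x26=x27], x27 ↦ [x26=x27], x28 ↦ [x28=x29], x29 ↦ [x28=x29].
For each subset V ⊆ X/∼, compute π^{-1}(V) ⊆ X and check whether π^{-1}(V) ∈ τ. V is open in τ_Q iff π^{-1}(V) ∈ τ.
  V = {}: π^{-1}(V) = ∅ ∈ τ ✓.
  V = {[x26=x27]}: π^{-1}(V) = {x26, x27} ∈ τ ✓.
  V = {[x28=x29]}: π^{-1}(V) = {x28, x29} ∉ τ ✗.
  V = {[x26=x27], [x28=x29]}: π^{-1}(V) = {x26, x27, x28, x29} ∈ τ ✓.
Open sets in the quotient: τ_Q = {{}, {[x26=x27]}, {[x26=x27], [x28=x29]}} (3 elements).


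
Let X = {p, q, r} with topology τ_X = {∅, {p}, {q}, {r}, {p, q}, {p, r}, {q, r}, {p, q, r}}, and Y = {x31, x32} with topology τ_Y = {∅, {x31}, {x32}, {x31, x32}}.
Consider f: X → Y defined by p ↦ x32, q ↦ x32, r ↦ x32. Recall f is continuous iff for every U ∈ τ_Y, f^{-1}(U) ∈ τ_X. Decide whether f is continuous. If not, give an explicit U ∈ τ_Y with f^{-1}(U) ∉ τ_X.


f IS continuous.

Compute f^{-1}(U) for each U ∈ τ_Y:
  U = ∅: f^{-1}(U) = ∅ ∈ τ_X ✓.
  U = {x31}: f^{-1}(U) = ∅ ∈ τ_X ✓.
  U = {x32}: f^{-1}(U) = {p, q, r} ∈ τ_X ✓.
  U = {x31, x32}: f^{-1}(U) = {p, q, r} ∈ τ_X ✓.
Every preimage lies in τ_X, so f IS continuous.


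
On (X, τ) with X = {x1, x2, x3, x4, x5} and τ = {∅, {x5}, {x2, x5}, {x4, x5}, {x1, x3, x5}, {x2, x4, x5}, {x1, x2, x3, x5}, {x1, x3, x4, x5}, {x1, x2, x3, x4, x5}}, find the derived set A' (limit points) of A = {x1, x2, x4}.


A' = {x3}

For each x ∈ X, list the open sets U ∈ τ with x ∈ U, then check whether U ∩ (A ∖ {x}) ≠ ∅ for every such U.
  x = x1: open {x1, x3, x5} ∋ x has {x1, x3, x5} ∩ (A ∖ {x1}) = ∅, so x is NOT a limit point.
  x = x2: open {x2, x5} ∋ x has {x2, x5} ∩ (A ∖ {x2}) = ∅, so x is NOT a limit point.
  x = x3: opens ∋ x are {x1, x3, x5}, {x1, x2, x3, x5}, {x1, x3, x4, x5}, {x1, x2, x3, x4, x5}; each meets A ∖ {x3}, so x IS a limit point.
  x = x4: open {x4, x5} ∋ x has {x4, x5} ∩ (A ∖ {x4}) = ∅, so x is NOT a limit point.
  x = x5: open {x5} ∋ x has {x5} ∩ (A ∖ {x5}) = ∅, so x is NOT a limit point.
Collecting: A' = {x3}.


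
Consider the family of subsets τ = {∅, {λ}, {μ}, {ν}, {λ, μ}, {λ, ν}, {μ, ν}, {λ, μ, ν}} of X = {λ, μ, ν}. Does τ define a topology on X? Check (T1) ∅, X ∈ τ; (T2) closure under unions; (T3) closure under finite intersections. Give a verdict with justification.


τ IS a topology on X.

Axiom (T1): ∅ ∈ τ? Yes; X ∈ τ? Yes.
Axiom (T2/T3): check pairwise unions and intersections of members of τ.
All pairwise intersections and unions checked — each lies in τ. Therefore τ satisfies (T1), (T2), (T3): it IS a topology on X.


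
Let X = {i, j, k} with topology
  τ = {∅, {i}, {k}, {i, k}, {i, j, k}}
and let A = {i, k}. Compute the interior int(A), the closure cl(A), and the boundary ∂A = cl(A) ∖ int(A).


int(A) = {i, k}, cl(A) = {i, j, k}, ∂A = {j}.

Closed sets in (X, τ) are complements of opens:
  closed(X, τ) = {∅, {j}, {i, j}, {j, k}, {i, j, k}}.
int(A) = ⋃ {U ∈ τ : U ⊆ A}. Opens contained in A: ∅, {i}, {k}, {i, k}.
Taking the union of these: int(A) = {i, k}.
cl(A) = ⋂ {C closed : A ⊆ C}. Closed sets containing A: {i, j, k}.
Intersecting these: cl(A) = {i, j, k}.
∂A = cl(A) ∖ int(A) = {i, j, k} ∖ {i, k} = {j}.


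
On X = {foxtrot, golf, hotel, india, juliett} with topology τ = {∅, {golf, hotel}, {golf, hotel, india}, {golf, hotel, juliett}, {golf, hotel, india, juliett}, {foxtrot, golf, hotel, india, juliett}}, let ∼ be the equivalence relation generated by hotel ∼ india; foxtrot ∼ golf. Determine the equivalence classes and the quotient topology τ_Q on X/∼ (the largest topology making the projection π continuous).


X/∼ = {[foxtrot=golf], [hotel=india], [juliett]}; |τ_Q| = 2.

Equivalence classes: [foxtrot=golf], [hotel=india], [juliett].
Quotient map π: X → X/∼ sends foxtrot ↦ [foxtrot=golf], golf ↦ [foxtrot=golf], hotel ↦ [hotel=india], india ↦ [hotel=india], juliett ↦ [juliett].
For each subset V ⊆ X/∼, compute π^{-1}(V) ⊆ X and check whether π^{-1}(V) ∈ τ. V is open in τ_Q iff π^{-1}(V) ∈ τ.
  V = {}: π^{-1}(V) = ∅ ∈ τ ✓.
  V = {[foxtrot=golf]}: π^{-1}(V) = {foxtrot, golf} ∉ τ ✗.
  V = {[hotel=india]}: π^{-1}(V) = {hotel, india} ∉ τ ✗.
  V = {[foxtrot=golf], [hotel=india]}: π^{-1}(V) = {foxtrot, golf, hotel, india} ∉ τ ✗.
  V = {[juliett]}: π^{-1}(V) = {juliett} ∉ τ ✗.
  V = {[foxtrot=golf], [juliett]}: π^{-1}(V) = {foxtrot, golf, juliett} ∉ τ ✗.
  V = {[hotel=india], [juliett]}: π^{-1}(V) = {hotel, india, juliett} ∉ τ ✗.
  V = {[foxtrot=golf], [hotel=india], [juliett]}: π^{-1}(V) = {foxtrot, golf, hotel, india, juliett} ∈ τ ✓.
Open sets in the quotient: τ_Q = {{}, {[foxtrot=golf], [hotel=india], [juliett]}} (2 elements).


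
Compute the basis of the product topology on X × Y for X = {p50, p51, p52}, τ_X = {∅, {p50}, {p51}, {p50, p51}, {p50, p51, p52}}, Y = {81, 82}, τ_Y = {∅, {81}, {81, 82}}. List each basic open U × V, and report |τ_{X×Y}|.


Basis B = {∅ × ∅, {p50} × {81}, {p51} × {81}, {p50} × {81, 82}, {p50, p51} × {81}, {p51} × {81, 82}, {p50, p51, p52} × {81}, {p50, p51} × {81, 82}, {p50, p51, p52} × {81, 82}}; |τ_{X×Y}| = 14.

Enumerate products U × V with U ∈ τ_X, V ∈ τ_Y (deduplicated):
  ∅ × ∅ = {} (∅)
  {p50} × {81} = {(p50,81)}
  {p51} × {81} = {(p51,81)}
  {p50} × {81, 82} = {(p50,81), (p50,82)}
  {p50, p51} × {81} = {(p50,81), (p51,81)}
  {p51} × {81, 82} = {(p51,81), (p51,82)}
  {p50, p51, p52} × {81} = {(p50,81), (p51,81), (p52,81)}
  {p50, p51} × {81, 82} = {(p50,81), (p50,82), (p51,81), (p51,82)}
  {p50, p51, p52} × {81, 82} = {(p50,81), (p50,82), (p51,81), (p51,82), (p52,81), (p52,82)}
These 9 distinct sets form the basis B.
Close under arbitrary unions to get τ_{X×Y}; counting gives |τ_{X×Y}| = 14.
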